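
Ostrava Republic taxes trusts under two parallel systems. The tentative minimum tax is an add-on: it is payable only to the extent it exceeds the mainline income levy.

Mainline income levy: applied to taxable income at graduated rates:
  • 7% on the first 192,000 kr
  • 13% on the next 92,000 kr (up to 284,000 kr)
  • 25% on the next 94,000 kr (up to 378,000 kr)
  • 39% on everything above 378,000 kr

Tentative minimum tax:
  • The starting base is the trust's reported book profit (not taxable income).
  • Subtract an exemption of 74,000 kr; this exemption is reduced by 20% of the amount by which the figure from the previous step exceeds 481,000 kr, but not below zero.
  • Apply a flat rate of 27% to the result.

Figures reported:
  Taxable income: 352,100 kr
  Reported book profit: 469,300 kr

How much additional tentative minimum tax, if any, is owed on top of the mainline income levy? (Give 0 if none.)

64,306 kr

Mainline income levy:
  192,000 kr × 7% = 13,440 kr
  92,000 kr × 13% = 11,960 kr
  68,100 kr × 25% = 17,025 kr
  → 42,425 kr

Tentative minimum tax:
  Base (reported book profit): 469,300 kr
  Exemption: 469,300 kr ≤ 481,000 kr, so full 74,000 kr applies
  Base: 469,300 kr − 74,000 kr = 395,300 kr
  395,300 kr × 27% = 106,731 kr

Excess of tentative minimum tax over mainline income levy: 106,731 kr − 42,425 kr = 64,306 kr.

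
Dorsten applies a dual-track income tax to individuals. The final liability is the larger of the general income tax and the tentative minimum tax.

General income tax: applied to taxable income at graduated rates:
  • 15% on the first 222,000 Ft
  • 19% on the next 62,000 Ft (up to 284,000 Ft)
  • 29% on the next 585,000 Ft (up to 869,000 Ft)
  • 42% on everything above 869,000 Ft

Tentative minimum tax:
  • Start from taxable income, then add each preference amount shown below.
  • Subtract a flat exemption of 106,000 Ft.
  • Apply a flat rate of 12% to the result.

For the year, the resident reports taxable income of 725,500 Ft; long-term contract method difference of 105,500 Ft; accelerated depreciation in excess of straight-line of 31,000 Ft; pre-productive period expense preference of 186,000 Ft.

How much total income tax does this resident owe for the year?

173,115 Ft

Tentative minimum tax:
  Adjusted income: 725,500 Ft + 105,500 Ft + 31,000 Ft + 186,000 Ft = 1,048,000 Ft
  Less exemption 106,000 Ft → base 942,000 Ft
  942,000 Ft × 12% = 113,040 Ft

General income tax:
  222,000 Ft × 15% = 33,300 Ft
  62,000 Ft × 19% = 11,780 Ft
  441,500 Ft × 29% = 128,035 Ft
  → 173,115 Ft

173,115 Ft > 113,040 Ft, so the general income tax governs.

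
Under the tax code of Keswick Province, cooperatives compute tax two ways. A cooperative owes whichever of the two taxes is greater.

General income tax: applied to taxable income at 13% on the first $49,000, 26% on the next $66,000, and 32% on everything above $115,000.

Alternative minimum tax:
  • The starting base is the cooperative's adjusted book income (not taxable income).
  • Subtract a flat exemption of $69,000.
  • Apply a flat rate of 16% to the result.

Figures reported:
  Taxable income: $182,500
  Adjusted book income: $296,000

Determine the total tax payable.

$45,130

Alternative minimum tax:
  Base (adjusted book income): $296,000
  Less exemption $69,000 → base $227,000
  $227,000 × 16% = $36,320

General income tax:
  $49,000 × 13% = $6,370
  $66,000 × 26% = $17,160
  $67,500 × 32% = $21,600
  → $45,130

$45,130 > $36,320, so the general income tax governs.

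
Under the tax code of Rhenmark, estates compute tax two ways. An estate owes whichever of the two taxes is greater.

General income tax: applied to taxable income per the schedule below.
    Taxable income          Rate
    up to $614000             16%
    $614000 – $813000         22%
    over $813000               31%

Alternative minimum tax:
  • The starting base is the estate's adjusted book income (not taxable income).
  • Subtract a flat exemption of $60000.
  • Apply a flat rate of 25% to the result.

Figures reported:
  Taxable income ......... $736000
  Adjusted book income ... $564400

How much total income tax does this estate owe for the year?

Alternative minimum tax:
  Base (adjusted book income): $564400
  Less exemption $60000 → base $504400
  $504400 × 25% = $126100

General income tax:
  $614000 × 16% = $98240
  $122000 × 22% = $26840
  → $125080

$126100 > $125080, so the alternative minimum tax is the binding amount.

$126100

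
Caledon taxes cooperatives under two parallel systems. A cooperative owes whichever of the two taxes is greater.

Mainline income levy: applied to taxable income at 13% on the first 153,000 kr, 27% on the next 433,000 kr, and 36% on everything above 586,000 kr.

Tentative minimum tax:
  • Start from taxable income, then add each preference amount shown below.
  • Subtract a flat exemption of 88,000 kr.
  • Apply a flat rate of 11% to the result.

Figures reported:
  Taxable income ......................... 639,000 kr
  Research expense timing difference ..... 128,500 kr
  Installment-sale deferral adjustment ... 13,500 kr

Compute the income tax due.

Mainline income levy:
  153,000 kr × 13% = 19,890 kr
  433,000 kr × 27% = 116,910 kr
  53,000 kr × 36% = 19,080 kr
  → 155,880 kr

Tentative minimum tax:
  Adjusted income: 639,000 kr + 128,500 kr + 13,500 kr = 781,000 kr
  Less exemption 88,000 kr → base 693,000 kr
  693,000 kr × 11% = 76,230 kr

155,880 kr > 76,230 kr, so the mainline income levy governs.

155,880 kr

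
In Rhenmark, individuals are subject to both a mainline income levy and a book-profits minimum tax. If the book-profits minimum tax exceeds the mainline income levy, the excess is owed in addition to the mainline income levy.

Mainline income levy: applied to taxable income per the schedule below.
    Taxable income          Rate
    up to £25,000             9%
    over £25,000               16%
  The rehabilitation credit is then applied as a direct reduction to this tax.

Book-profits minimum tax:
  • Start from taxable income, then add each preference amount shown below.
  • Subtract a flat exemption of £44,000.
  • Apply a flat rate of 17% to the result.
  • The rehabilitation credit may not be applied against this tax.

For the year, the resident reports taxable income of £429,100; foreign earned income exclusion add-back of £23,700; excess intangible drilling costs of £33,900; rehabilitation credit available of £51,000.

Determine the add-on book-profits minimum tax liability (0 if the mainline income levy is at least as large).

£59,353

Mainline income levy:
  £25,000 × 9% = £2,250
  £404,100 × 16% = £64,656
  → £66,906
  Less rehabilitation credit £51,000 → £15,906

Book-profits minimum tax:
  Adjusted income: £429,100 + £23,700 + £33,900 = £486,700
  Less exemption £44,000 → base £442,700
  £442,700 × 17% = £75,259

Excess of book-profits minimum tax over mainline income levy: £75,259 − £15,906 = £59,353.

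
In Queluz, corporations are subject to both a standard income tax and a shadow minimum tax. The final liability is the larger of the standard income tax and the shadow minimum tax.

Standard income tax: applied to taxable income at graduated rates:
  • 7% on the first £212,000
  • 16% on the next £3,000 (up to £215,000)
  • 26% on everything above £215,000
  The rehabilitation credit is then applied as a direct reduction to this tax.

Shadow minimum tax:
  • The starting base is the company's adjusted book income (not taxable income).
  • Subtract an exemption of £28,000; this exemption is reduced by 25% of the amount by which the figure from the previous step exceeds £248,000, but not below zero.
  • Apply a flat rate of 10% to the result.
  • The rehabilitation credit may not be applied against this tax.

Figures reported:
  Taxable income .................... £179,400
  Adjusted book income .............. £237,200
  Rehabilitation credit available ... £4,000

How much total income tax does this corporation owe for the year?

Shadow minimum tax:
  Base (adjusted book income): £237,200
  Exemption: £237,200 ≤ £248,000, so full £28,000 applies
  Base: £237,200 − £28,000 = £209,200
  £209,200 × 10% = £20,920

Standard income tax:
  £179,400 × 7% = £12,558
  Less rehabilitation credit £4,000 → £8,558

£20,920 > £8,558, so the shadow minimum tax is the binding amount.

£20,920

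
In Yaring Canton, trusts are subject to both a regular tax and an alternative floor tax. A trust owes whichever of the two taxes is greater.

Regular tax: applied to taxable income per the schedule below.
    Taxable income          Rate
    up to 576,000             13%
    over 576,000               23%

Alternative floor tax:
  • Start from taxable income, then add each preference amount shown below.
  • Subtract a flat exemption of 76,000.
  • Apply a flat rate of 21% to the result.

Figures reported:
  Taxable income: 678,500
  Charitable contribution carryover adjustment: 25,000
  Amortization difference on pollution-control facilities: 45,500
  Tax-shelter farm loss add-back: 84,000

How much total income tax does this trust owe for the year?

158,970

Alternative floor tax:
  Adjusted income: 678,500 + 25,000 + 45,500 + 84,000 = 833,000
  Less exemption 76,000 → base 757,000
  757,000 × 21% = 158,970

Regular tax:
  576,000 × 13% = 74,880
  102,500 × 23% = 23,575
  → 98,455

158,970 > 98,455, so the alternative floor tax is the binding amount.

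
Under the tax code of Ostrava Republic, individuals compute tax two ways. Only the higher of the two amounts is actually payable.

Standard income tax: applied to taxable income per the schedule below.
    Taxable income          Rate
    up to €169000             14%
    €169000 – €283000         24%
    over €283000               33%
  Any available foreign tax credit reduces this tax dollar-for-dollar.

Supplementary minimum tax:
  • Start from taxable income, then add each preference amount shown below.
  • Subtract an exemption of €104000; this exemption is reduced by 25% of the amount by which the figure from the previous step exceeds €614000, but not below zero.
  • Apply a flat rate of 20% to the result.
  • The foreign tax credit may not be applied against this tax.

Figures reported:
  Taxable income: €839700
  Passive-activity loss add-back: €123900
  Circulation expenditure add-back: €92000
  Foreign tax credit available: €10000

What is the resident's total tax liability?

€224731

Supplementary minimum tax:
  Adjusted income: €839700 + €123900 + €92000 = €1055600
  Exemption: 25% × (€1055600 − €614000) = €110400 ≥ €104000, so the exemption is fully phased out
  Base: €1055600 − €0 = €1055600
  €1055600 × 20% = €211120

Standard income tax:
  €169000 × 14% = €23660
  €114000 × 24% = €27360
  €556700 × 33% = €183711
  → €234731
  Less foreign tax credit €10000 → €224731

€224731 > €211120, so the standard income tax governs.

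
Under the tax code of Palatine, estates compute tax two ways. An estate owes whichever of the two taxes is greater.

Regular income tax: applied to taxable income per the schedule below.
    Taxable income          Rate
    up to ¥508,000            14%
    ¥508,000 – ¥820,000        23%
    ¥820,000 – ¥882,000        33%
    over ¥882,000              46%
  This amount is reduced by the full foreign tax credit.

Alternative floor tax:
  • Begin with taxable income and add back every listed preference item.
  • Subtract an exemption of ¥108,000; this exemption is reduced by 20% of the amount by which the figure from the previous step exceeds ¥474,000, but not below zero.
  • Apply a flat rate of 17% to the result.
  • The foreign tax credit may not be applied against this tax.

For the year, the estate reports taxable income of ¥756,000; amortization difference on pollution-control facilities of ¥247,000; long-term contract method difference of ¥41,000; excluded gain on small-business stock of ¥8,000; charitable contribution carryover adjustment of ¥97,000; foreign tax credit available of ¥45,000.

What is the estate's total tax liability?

¥195,330

Alternative floor tax:
  Adjusted income: ¥756,000 + ¥247,000 + ¥41,000 + ¥8,000 + ¥97,000 = ¥1,149,000
  Exemption: 20% × (¥1,149,000 − ¥474,000) = ¥135,000 ≥ ¥108,000, so the exemption is fully phased out
  Base: ¥1,149,000 − ¥0 = ¥1,149,000
  ¥1,149,000 × 17% = ¥195,330

Regular income tax:
  ¥508,000 × 14% = ¥71,120
  ¥248,000 × 23% = ¥57,040
  → ¥128,160
  Less foreign tax credit ¥45,000 → ¥83,160

¥195,330 > ¥83,160, so the alternative floor tax is the binding amount.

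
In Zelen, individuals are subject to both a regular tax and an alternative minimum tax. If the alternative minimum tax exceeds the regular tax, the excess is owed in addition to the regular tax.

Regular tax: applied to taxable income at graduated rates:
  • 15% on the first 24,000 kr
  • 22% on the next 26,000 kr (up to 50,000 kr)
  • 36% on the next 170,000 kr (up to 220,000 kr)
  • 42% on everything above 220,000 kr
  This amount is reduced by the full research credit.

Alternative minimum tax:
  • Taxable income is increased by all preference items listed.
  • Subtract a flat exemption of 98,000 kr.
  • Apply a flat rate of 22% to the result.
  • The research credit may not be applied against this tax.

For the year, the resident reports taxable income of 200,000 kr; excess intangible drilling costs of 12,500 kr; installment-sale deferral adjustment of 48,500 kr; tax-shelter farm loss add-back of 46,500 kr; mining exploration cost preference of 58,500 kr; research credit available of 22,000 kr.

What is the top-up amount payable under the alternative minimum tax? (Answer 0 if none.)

17,640 kr

Alternative minimum tax:
  Adjusted income: 200,000 kr + 12,500 kr + 48,500 kr + 46,500 kr + 58,500 kr = 366,000 kr
  Less exemption 98,000 kr → base 268,000 kr
  268,000 kr × 22% = 58,960 kr

Regular tax:
  24,000 kr × 15% = 3,600 kr
  26,000 kr × 22% = 5,720 kr
  150,000 kr × 36% = 54,000 kr
  → 63,320 kr
  Less research credit 22,000 kr → 41,320 kr

Excess of alternative minimum tax over regular tax: 58,960 kr − 41,320 kr = 17,640 kr.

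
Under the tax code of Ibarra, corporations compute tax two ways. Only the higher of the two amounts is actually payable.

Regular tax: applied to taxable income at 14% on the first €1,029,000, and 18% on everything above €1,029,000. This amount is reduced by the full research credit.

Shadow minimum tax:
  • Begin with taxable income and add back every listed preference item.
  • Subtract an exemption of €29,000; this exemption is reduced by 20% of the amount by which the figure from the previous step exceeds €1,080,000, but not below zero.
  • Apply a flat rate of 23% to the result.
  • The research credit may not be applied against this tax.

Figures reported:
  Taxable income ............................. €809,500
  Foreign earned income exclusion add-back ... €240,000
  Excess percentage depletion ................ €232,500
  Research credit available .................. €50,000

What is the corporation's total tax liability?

Shadow minimum tax:
  Adjusted income: €809,500 + €240,000 + €232,500 = €1,282,000
  Exemption: 20% × (€1,282,000 − €1,080,000) = €40,400 ≥ €29,000, so the exemption is fully phased out
  Base: €1,282,000 − €0 = €1,282,000
  €1,282,000 × 23% = €294,860

Regular tax:
  €809,500 × 14% = €113,330
  Less research credit €50,000 → €63,330

€294,860 > €63,330, so the shadow minimum tax is the binding amount.

€294,860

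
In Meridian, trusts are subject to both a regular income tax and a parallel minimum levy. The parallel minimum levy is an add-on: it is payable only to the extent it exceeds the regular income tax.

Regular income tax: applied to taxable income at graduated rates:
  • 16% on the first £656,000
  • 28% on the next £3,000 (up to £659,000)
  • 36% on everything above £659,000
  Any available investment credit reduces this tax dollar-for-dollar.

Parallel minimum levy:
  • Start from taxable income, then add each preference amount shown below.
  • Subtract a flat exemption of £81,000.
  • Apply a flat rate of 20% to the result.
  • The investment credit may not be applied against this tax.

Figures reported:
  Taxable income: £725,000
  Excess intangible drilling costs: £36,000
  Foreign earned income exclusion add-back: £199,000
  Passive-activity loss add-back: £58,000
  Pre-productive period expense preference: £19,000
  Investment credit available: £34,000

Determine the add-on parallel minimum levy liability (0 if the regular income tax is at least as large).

£95,640

Regular income tax:
  £656,000 × 16% = £104,960
  £3,000 × 28% = £840
  £66,000 × 36% = £23,760
  → £129,560
  Less investment credit £34,000 → £95,560

Parallel minimum levy:
  Adjusted income: £725,000 + £36,000 + £199,000 + £58,000 + £19,000 = £1,037,000
  Less exemption £81,000 → base £956,000
  £956,000 × 20% = £191,200

Excess of parallel minimum levy over regular income tax: £191,200 − £95,560 = £95,640.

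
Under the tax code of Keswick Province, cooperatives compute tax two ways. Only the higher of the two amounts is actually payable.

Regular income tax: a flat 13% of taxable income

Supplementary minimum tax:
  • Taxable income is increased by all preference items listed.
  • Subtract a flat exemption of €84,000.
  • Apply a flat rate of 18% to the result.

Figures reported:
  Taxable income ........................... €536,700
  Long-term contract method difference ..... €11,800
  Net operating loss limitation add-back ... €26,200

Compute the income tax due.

€88,326

Regular income tax:
  €536,700 × 13% = €69,771

Supplementary minimum tax:
  Adjusted income: €536,700 + €11,800 + €26,200 = €574,700
  Less exemption €84,000 → base €490,700
  €490,700 × 18% = €88,326

€88,326 > €69,771, so the supplementary minimum tax is the binding amount.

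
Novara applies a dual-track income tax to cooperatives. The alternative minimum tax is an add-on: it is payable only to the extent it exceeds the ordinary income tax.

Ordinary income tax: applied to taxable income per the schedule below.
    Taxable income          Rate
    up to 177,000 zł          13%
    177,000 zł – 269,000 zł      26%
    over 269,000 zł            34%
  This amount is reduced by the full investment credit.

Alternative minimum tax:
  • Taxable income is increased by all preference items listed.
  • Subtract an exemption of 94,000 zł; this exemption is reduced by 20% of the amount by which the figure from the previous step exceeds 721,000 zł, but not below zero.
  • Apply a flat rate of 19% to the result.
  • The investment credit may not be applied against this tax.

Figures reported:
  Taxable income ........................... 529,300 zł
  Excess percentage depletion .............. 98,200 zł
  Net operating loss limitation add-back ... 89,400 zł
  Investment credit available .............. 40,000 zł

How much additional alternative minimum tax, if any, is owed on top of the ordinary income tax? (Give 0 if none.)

Ordinary income tax:
  177,000 zł × 13% = 23,010 zł
  92,000 zł × 26% = 23,920 zł
  260,300 zł × 34% = 88,502 zł
  → 135,432 zł
  Less investment credit 40,000 zł → 95,432 zł

Alternative minimum tax:
  Adjusted income: 529,300 zł + 98,200 zł + 89,400 zł = 716,900 zł
  Exemption: 716,900 zł ≤ 721,000 zł, so full 94,000 zł applies
  Base: 716,900 zł − 94,000 zł = 622,900 zł
  622,900 zł × 19% = 118,351 zł

Excess of alternative minimum tax over ordinary income tax: 118,351 zł − 95,432 zł = 22,919 zł.

22,919 zł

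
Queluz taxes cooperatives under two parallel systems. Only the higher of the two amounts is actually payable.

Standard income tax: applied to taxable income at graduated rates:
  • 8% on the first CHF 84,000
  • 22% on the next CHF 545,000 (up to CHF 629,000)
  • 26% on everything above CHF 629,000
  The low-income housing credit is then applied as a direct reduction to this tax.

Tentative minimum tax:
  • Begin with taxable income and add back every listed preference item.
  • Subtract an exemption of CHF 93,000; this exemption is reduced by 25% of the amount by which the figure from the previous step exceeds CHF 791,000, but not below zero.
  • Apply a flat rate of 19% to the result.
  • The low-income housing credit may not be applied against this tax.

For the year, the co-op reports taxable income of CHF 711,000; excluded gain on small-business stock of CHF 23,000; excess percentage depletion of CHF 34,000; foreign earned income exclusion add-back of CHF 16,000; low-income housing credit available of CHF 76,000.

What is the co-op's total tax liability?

CHF 131,290

Tentative minimum tax:
  Adjusted income: CHF 711,000 + CHF 23,000 + CHF 34,000 + CHF 16,000 = CHF 784,000
  Exemption: CHF 784,000 ≤ CHF 791,000, so full CHF 93,000 applies
  Base: CHF 784,000 − CHF 93,000 = CHF 691,000
  CHF 691,000 × 19% = CHF 131,290

Standard income tax:
  CHF 84,000 × 8% = CHF 6,720
  CHF 545,000 × 22% = CHF 119,900
  CHF 82,000 × 26% = CHF 21,320
  → CHF 147,940
  Less low-income housing credit CHF 76,000 → CHF 71,940

CHF 131,290 > CHF 71,940, so the tentative minimum tax is the binding amount.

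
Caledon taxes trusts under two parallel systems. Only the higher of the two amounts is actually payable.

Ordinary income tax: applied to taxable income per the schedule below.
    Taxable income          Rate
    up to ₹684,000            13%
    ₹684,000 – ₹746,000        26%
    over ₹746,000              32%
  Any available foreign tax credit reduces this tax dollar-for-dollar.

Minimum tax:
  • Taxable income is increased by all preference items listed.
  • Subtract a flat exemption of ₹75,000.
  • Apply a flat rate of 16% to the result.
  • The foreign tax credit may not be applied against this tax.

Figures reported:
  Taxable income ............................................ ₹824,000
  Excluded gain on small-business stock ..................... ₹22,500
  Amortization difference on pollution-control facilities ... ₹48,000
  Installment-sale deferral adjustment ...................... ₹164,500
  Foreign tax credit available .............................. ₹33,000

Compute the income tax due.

₹157,440

Ordinary income tax:
  ₹684,000 × 13% = ₹88,920
  ₹62,000 × 26% = ₹16,120
  ₹78,000 × 32% = ₹24,960
  → ₹130,000
  Less foreign tax credit ₹33,000 → ₹97,000

Minimum tax:
  Adjusted income: ₹824,000 + ₹22,500 + ₹48,000 + ₹164,500 = ₹1,059,000
  Less exemption ₹75,000 → base ₹984,000
  ₹984,000 × 16% = ₹157,440

₹157,440 > ₹97,000, so the minimum tax is the binding amount.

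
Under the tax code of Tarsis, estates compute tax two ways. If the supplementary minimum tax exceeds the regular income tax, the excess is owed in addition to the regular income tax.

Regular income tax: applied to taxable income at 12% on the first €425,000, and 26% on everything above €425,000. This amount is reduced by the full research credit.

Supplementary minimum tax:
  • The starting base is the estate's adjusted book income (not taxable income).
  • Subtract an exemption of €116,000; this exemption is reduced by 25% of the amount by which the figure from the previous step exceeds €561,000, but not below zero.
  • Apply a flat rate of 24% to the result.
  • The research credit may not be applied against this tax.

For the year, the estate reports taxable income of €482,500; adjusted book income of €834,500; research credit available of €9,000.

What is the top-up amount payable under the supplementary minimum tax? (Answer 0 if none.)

Regular income tax:
  €425,000 × 12% = €51,000
  €57,500 × 26% = €14,950
  → €65,950
  Less research credit €9,000 → €56,950

Supplementary minimum tax:
  Base (adjusted book income): €834,500
  Exemption: €116,000 − 25% × (€834,500 − €561,000) = €116,000 − €68,375 = €47,625
  Base: €834,500 − €47,625 = €786,875
  €786,875 × 24% = €188,850

Excess of supplementary minimum tax over regular income tax: €188,850 − €56,950 = €131,900.

€131,900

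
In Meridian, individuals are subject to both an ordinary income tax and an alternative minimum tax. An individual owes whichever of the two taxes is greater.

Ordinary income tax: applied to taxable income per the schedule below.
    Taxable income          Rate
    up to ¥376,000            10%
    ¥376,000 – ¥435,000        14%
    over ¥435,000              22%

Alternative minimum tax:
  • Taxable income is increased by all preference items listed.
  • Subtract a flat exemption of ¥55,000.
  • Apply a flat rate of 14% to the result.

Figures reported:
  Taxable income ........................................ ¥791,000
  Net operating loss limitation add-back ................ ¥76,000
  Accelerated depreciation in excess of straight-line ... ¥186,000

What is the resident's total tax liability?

¥139,720

Ordinary income tax:
  ¥376,000 × 10% = ¥37,600
  ¥59,000 × 14% = ¥8,260
  ¥356,000 × 22% = ¥78,320
  → ¥124,180

Alternative minimum tax:
  Adjusted income: ¥791,000 + ¥76,000 + ¥186,000 = ¥1,053,000
  Less exemption ¥55,000 → base ¥998,000
  ¥998,000 × 14% = ¥139,720

¥139,720 > ¥124,180, so the alternative minimum tax is the binding amount.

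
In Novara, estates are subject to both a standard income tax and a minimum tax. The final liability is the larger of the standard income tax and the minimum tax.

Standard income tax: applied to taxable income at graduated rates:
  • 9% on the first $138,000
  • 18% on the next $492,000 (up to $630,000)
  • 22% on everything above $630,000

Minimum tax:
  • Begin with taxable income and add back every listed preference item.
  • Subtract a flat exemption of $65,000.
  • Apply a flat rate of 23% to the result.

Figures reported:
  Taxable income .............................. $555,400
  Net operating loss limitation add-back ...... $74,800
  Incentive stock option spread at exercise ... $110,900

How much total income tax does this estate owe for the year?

$155,503

Standard income tax:
  $138,000 × 9% = $12,420
  $417,400 × 18% = $75,132
  → $87,552

Minimum tax:
  Adjusted income: $555,400 + $74,800 + $110,900 = $741,100
  Less exemption $65,000 → base $676,100
  $676,100 × 23% = $155,503

$155,503 > $87,552, so the minimum tax is the binding amount.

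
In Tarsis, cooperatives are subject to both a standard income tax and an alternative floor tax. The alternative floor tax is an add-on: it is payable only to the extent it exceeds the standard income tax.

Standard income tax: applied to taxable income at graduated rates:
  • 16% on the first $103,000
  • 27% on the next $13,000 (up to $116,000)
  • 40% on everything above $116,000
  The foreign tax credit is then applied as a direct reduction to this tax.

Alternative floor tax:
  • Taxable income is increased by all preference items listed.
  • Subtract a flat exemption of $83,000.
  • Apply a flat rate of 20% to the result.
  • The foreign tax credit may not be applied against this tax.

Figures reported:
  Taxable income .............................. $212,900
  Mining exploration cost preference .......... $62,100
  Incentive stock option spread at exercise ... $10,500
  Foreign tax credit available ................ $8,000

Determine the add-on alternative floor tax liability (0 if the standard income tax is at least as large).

Standard income tax:
  $103,000 × 16% = $16,480
  $13,000 × 27% = $3,510
  $96,900 × 40% = $38,760
  → $58,750
  Less foreign tax credit $8,000 → $50,750

Alternative floor tax:
  Adjusted income: $212,900 + $62,100 + $10,500 = $285,500
  Less exemption $83,000 → base $202,500
  $202,500 × 20% = $40,500

$40,500 ≤ $50,750, so no add-on is due.

$0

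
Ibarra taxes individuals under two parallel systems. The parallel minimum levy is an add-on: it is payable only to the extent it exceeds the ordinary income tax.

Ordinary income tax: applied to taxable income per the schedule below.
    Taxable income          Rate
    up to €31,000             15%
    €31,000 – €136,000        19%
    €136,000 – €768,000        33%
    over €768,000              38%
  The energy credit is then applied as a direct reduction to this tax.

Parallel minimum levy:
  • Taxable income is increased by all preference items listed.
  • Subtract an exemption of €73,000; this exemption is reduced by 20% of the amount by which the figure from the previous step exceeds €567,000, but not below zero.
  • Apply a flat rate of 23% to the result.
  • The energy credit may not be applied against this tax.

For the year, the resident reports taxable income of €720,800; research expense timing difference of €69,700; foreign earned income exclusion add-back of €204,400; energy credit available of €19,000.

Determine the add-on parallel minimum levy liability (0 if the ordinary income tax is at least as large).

€30,243

Ordinary income tax:
  €31,000 × 15% = €4,650
  €105,000 × 19% = €19,950
  €584,800 × 33% = €192,984
  → €217,584
  Less energy credit €19,000 → €198,584

Parallel minimum levy:
  Adjusted income: €720,800 + €69,700 + €204,400 = €994,900
  Exemption: 20% × (€994,900 − €567,000) = €85,580 ≥ €73,000, so the exemption is fully phased out
  Base: €994,900 − €0 = €994,900
  €994,900 × 23% = €228,827

Excess of parallel minimum levy over ordinary income tax: €228,827 − €198,584 = €30,243.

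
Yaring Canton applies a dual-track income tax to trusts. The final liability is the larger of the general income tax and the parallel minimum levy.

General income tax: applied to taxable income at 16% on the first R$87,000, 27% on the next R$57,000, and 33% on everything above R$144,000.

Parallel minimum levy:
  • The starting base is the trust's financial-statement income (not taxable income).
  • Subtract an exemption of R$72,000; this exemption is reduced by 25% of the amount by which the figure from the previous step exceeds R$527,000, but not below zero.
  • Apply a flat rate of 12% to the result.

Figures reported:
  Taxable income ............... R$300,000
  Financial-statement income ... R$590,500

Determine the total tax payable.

R$80,790

Parallel minimum levy:
  Base (financial-statement income): R$590,500
  Exemption: R$72,000 − 25% × (R$590,500 − R$527,000) = R$72,000 − R$15,875 = R$56,125
  Base: R$590,500 − R$56,125 = R$534,375
  R$534,375 × 12% = R$64,125

General income tax:
  R$87,000 × 16% = R$13,920
  R$57,000 × 27% = R$15,390
  R$156,000 × 33% = R$51,480
  → R$80,790

R$80,790 > R$64,125, so the general income tax governs.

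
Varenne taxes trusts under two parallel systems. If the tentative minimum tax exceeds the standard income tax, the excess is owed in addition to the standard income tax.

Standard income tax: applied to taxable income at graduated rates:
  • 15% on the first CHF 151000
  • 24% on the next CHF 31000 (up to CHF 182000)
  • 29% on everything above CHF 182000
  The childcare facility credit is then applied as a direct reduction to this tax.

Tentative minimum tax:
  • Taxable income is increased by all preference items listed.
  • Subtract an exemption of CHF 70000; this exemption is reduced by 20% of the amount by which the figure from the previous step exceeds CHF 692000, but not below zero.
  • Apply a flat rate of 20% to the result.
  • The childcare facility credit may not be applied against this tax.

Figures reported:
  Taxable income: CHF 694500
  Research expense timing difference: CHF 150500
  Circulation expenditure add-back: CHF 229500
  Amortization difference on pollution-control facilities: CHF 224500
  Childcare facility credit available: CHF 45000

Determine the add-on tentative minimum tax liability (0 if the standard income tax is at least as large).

Tentative minimum tax:
  Adjusted income: CHF 694500 + CHF 150500 + CHF 229500 + CHF 224500 = CHF 1299000
  Exemption: 20% × (CHF 1299000 − CHF 692000) = CHF 121400 ≥ CHF 70000, so the exemption is fully phased out
  Base: CHF 1299000 − CHF 0 = CHF 1299000
  CHF 1299000 × 20% = CHF 259800

Standard income tax:
  CHF 151000 × 15% = CHF 22650
  CHF 31000 × 24% = CHF 7440
  CHF 512500 × 29% = CHF 148625
  → CHF 178715
  Less childcare facility credit CHF 45000 → CHF 133715

Excess of tentative minimum tax over standard income tax: CHF 259800 − CHF 133715 = CHF 126085.

CHF 126085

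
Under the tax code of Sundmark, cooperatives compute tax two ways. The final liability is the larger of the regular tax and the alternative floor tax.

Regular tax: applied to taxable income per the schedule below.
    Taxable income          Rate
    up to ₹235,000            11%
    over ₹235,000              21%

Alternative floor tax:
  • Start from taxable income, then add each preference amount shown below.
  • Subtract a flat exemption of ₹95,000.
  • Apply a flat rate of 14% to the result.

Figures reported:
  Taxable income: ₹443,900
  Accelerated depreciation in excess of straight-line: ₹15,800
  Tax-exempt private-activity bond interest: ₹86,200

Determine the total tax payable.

Alternative floor tax:
  Adjusted income: ₹443,900 + ₹15,800 + ₹86,200 = ₹545,900
  Less exemption ₹95,000 → base ₹450,900
  ₹450,900 × 14% = ₹63,126

Regular tax:
  ₹235,000 × 11% = ₹25,850
  ₹208,900 × 21% = ₹43,869
  → ₹69,719

₹69,719 > ₹63,126, so the regular tax governs.

₹69,719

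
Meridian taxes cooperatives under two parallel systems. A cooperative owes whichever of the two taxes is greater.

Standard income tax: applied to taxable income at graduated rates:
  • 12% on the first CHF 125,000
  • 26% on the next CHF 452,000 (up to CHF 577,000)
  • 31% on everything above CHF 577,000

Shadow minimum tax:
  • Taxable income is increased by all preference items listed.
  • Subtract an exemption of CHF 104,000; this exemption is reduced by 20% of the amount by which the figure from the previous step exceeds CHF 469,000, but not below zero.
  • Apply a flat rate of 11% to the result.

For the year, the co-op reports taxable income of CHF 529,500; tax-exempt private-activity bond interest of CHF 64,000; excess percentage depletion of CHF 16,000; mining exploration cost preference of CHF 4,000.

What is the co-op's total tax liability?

Shadow minimum tax:
  Adjusted income: CHF 529,500 + CHF 64,000 + CHF 16,000 + CHF 4,000 = CHF 613,500
  Exemption: CHF 104,000 − 20% × (CHF 613,500 − CHF 469,000) = CHF 104,000 − CHF 28,900 = CHF 75,100
  Base: CHF 613,500 − CHF 75,100 = CHF 538,400
  CHF 538,400 × 11% = CHF 59,224

Standard income tax:
  CHF 125,000 × 12% = CHF 15,000
  CHF 404,500 × 26% = CHF 105,170
  → CHF 120,170

CHF 120,170 > CHF 59,224, so the standard income tax governs.

CHF 120,170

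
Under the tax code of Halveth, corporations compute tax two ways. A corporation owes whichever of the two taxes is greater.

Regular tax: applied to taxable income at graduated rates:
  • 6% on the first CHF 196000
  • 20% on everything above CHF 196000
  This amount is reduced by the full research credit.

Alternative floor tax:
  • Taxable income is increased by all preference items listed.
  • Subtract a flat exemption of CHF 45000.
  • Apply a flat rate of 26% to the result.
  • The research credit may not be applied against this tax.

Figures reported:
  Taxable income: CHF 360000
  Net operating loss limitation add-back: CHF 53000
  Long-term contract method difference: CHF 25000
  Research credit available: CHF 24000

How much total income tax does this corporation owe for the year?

CHF 102180

Regular tax:
  CHF 196000 × 6% = CHF 11760
  CHF 164000 × 20% = CHF 32800
  → CHF 44560
  Less research credit CHF 24000 → CHF 20560

Alternative floor tax:
  Adjusted income: CHF 360000 + CHF 53000 + CHF 25000 = CHF 438000
  Less exemption CHF 45000 → base CHF 393000
  CHF 393000 × 26% = CHF 102180

CHF 102180 > CHF 20560, so the alternative floor tax is the binding amount.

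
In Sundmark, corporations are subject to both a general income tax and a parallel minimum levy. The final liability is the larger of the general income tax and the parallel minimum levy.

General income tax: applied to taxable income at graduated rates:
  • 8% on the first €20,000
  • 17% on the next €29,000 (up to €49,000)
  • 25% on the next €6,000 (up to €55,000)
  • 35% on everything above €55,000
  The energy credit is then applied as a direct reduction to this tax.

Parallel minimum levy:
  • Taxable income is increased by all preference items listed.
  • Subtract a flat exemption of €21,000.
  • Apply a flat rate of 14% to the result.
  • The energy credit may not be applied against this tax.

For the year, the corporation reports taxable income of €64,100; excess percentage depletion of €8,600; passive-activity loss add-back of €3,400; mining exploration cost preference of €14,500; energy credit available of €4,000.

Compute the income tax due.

General income tax:
  €20,000 × 8% = €1,600
  €29,000 × 17% = €4,930
  €6,000 × 25% = €1,500
  €9,100 × 35% = €3,185
  → €11,215
  Less energy credit €4,000 → €7,215

Parallel minimum levy:
  Adjusted income: €64,100 + €8,600 + €3,400 + €14,500 = €90,600
  Less exemption €21,000 → base €69,600
  €69,600 × 14% = €9,744

€9,744 > €7,215, so the parallel minimum levy is the binding amount.

€9,744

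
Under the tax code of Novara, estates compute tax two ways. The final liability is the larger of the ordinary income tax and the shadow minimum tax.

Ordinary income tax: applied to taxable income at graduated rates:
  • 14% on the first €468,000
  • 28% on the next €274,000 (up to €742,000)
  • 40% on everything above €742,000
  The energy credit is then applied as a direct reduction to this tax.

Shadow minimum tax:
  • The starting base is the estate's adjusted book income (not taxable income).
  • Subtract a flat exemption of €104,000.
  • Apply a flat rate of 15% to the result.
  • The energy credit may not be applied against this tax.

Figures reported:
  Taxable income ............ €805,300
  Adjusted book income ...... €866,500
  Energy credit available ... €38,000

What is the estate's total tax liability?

€129,560

Shadow minimum tax:
  Base (adjusted book income): €866,500
  Less exemption €104,000 → base €762,500
  €762,500 × 15% = €114,375

Ordinary income tax:
  €468,000 × 14% = €65,520
  €274,000 × 28% = €76,720
  €63,300 × 40% = €25,320
  → €167,560
  Less energy credit €38,000 → €129,560

€129,560 > €114,375, so the ordinary income tax governs.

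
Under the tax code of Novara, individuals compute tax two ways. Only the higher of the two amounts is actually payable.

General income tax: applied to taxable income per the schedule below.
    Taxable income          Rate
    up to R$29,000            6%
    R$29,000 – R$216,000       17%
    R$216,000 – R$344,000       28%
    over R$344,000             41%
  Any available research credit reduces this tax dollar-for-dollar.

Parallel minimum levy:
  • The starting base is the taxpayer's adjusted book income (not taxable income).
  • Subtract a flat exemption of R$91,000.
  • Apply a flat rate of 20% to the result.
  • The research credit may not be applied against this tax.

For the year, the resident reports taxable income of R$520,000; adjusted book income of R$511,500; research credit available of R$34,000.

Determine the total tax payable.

Parallel minimum levy:
  Base (adjusted book income): R$511,500
  Less exemption R$91,000 → base R$420,500
  R$420,500 × 20% = R$84,100

General income tax:
  R$29,000 × 6% = R$1,740
  R$187,000 × 17% = R$31,790
  R$128,000 × 28% = R$35,840
  R$176,000 × 41% = R$72,160
  → R$141,530
  Less research credit R$34,000 → R$107,530

R$107,530 > R$84,100, so the general income tax governs.

R$107,530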